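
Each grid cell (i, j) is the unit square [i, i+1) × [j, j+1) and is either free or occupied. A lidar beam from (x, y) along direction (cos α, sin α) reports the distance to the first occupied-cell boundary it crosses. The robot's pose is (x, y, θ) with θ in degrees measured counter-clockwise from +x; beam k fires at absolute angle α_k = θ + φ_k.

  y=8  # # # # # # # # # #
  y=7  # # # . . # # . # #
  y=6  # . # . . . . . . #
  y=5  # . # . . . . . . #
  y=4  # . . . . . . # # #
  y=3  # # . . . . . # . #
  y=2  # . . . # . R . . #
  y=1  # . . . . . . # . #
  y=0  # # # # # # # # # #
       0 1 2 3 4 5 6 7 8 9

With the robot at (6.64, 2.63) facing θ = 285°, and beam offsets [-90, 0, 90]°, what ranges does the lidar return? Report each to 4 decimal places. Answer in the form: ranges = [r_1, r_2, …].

ranges = [1.6979, 1.3909, 2.4433]

beam 1: φ=-90°, α=195°
  direction (-0.9659, -0.2588); cell (6,2); t to first gridline: x 0.6626, y 2.4341 (then +1.0353 / +3.8637)
    (5,2) via x @ 0.6626
    (4,2) via x @ 1.6979  # hit
  → r_1 = 1.6979
beam 2: φ=0°, α=285°
  direction (0.2588, -0.9659); cell (6,2); t to first gridline: x 1.3909, y 0.6522 (then +3.8637 / +1.0353)
    (6,1) via y @ 0.6522
    (7,1) via x @ 1.3909  # hit
  → r_2 = 1.3909
beam 3: φ=90°, α=15°
  direction (0.9659, 0.2588); cell (6,2); t to first gridline: x 0.3727, y 1.4296 (then +1.0353 / +3.8637)
    (7,2) via x @ 0.3727
    (8,2) via x @ 1.4080
    (8,3) via y @ 1.4296
    (9,3) via x @ 2.4433  # hit
  → r_3 = 2.4433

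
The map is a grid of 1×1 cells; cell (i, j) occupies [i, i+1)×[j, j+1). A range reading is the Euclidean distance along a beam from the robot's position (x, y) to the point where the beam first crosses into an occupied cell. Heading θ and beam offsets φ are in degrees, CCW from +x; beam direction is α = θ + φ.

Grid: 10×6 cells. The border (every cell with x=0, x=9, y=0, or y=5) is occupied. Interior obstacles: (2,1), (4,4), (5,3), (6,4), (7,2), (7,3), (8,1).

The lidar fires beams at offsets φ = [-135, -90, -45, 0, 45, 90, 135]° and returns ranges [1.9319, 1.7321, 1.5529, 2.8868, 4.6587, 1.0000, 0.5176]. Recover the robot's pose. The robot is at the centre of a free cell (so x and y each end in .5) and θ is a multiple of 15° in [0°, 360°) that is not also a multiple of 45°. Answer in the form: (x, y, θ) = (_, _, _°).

Candidates: 25 free-cell centres × 16 headings = 400 poses. Raycast each; keep the one whose scan matches to 4 dp.
  (8.5, 3.5, 150°): beam 1 = 0.5176 ≠ 1.9319 ✗
  (8.5, 3.5, 15°): beam 1 = 1.0000 ≠ 1.9319 ✗
  (5.5, 4.5, 60°): beam 1 = 0.5176 ≠ 1.9319 ✗
  (8.5, 3.5, 240°): beam 1 = 1.5529 ≠ 1.9319 ✗
  …
  (5.5, 1.5, 120°): r_1=1.9319, r_2=1.7321, r_3=1.5529, r_4=2.8868, r_5=4.6587, r_6=1.0000, r_7=0.5176 — all match ✓
No second candidate reproduces the full scan.

(x, y, θ) = (5.5, 1.5, 120°)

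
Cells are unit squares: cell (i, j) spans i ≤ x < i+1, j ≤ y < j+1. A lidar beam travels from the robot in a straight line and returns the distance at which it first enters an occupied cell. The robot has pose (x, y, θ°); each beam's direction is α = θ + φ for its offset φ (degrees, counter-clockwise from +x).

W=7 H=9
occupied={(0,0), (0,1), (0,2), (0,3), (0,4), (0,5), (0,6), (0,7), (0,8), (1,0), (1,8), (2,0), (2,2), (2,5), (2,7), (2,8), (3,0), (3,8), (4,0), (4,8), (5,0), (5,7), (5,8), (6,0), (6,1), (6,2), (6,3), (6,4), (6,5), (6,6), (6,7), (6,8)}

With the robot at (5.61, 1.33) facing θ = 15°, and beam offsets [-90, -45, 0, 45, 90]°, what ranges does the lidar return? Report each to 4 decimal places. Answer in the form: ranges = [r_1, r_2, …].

beam 1: φ=-90°, α=285°
  direction (0.2588, -0.9659); cell (5,1); t to first gridline: x 1.5068, y 0.3416 (then +3.8637 / +1.0353)
    (5,0) via y @ 0.3416  # hit
  → r_1 = 0.3416
beam 2: φ=-45°, α=330°
  direction (0.8660, -0.5000); cell (5,1); t to first gridline: x 0.4503, y 0.6600 (then +1.1547 / +2.0000)
    (6,1) via x @ 0.4503  # hit
  → r_2 = 0.4503
beam 3: φ=0°, α=15°
  direction (0.9659, 0.2588); cell (5,1); t to first gridline: x 0.4038, y 2.5887 (then +1.0353 / +3.8637)
    (6,1) via x @ 0.4038  # hit
  → r_3 = 0.4038
beam 4: φ=45°, α=60°
  direction (0.5000, 0.8660); cell (5,1); t to first gridline: x 0.7800, y 0.7736 (then +2.0000 / +1.1547)
    (5,2) via y @ 0.7736
    (6,2) via x @ 0.7800  # hit
  → r_4 = 0.7800
beam 5: φ=90°, α=105°
  direction (-0.2588, 0.9659); cell (5,1); t to first gridline: x 2.3569, y 0.6936 (then +3.8637 / +1.0353)
    (5,2) via y @ 0.6936
    (5,3) via y @ 1.7289
    (4,3) via x @ 2.3569
    (4,4) via y @ 2.7642
    (4,5) via y @ 3.7995
    (4,6) via y @ 4.8347
    (4,7) via y @ 5.8700
    (3,7) via x @ 6.2206
    (3,8) via y @ 6.9053  # hit
  → r_5 = 6.9053

ranges = [0.3416, 0.4503, 0.4038, 0.7800, 6.9053]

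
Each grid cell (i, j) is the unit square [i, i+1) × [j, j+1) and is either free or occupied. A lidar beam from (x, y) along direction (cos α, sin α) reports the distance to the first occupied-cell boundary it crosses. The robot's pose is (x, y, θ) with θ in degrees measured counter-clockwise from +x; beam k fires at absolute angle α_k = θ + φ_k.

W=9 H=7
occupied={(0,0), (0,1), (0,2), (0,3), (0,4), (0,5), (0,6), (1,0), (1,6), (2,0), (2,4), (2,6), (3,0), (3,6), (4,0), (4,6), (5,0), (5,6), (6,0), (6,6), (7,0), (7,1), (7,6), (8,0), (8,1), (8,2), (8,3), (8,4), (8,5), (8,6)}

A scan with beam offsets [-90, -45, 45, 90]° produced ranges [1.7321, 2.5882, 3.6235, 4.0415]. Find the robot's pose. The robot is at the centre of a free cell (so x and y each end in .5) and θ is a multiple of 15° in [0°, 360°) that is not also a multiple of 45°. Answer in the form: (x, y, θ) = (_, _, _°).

(x, y, θ) = (4.5, 2.5, 30°)

Enumerate (i+0.5, j+0.5, θ) over the 33 free cells and 16 admissible headings. For each, cast all 4 beams and compare to the given ranges.
  (3.5, 3.5, 330°): beam 1 = 2.8868 ≠ 1.7321 ✗
  (3.5, 4.5, 60°): beam 1 = 5.0000 ≠ 1.7321 ✗
  (3.5, 1.5, 210°): beam 1 = 2.8868 ≠ 1.7321 ✗
  …
  (4.5, 2.5, 30°): r_1=1.7321, r_2=2.5882, r_3=3.6235, r_4=4.0415 — all match ✓
Only this pose fits every beam.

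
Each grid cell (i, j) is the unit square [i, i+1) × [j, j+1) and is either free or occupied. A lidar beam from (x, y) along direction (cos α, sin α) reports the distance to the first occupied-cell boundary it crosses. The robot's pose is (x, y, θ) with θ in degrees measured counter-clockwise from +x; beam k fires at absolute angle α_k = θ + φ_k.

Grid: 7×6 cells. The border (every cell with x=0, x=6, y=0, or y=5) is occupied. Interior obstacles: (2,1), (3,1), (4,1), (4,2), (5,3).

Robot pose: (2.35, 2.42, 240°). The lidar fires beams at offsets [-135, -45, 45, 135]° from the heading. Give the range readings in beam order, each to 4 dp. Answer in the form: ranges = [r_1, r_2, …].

beam 1: φ=-135°, α=105°
  direction (-0.2588, 0.9659); cell (2,2); t to first gridline: x 1.3523, y 0.6005 (then +3.8637 / +1.0353)
    (2,3) via y @ 0.6005
    (1,3) via x @ 1.3523
    (1,4) via y @ 1.6357
    (1,5) via y @ 2.6710  # hit
  → r_1 = 2.6710
beam 2: φ=-45°, α=195°
  direction (-0.9659, -0.2588); cell (2,2); t to first gridline: x 0.3623, y 1.6228 (then +1.0353 / +3.8637)
    (1,2) via x @ 0.3623
    (0,2) via x @ 1.3976  # hit
  → r_2 = 1.3976
beam 3: φ=45°, α=285°
  direction (0.2588, -0.9659); cell (2,2); t to first gridline: x 2.5114, y 0.4348 (then +3.8637 / +1.0353)
    (2,1) via y @ 0.4348  # hit
  → r_3 = 0.4348
beam 4: φ=135°, α=15°
  direction (0.9659, 0.2588); cell (2,2); t to first gridline: x 0.6729, y 2.2409 (then +1.0353 / +3.8637)
    (3,2) via x @ 0.6729
    (4,2) via x @ 1.7082  # hit
  → r_4 = 1.7082

ranges = [2.6710, 1.3976, 0.4348, 1.7082]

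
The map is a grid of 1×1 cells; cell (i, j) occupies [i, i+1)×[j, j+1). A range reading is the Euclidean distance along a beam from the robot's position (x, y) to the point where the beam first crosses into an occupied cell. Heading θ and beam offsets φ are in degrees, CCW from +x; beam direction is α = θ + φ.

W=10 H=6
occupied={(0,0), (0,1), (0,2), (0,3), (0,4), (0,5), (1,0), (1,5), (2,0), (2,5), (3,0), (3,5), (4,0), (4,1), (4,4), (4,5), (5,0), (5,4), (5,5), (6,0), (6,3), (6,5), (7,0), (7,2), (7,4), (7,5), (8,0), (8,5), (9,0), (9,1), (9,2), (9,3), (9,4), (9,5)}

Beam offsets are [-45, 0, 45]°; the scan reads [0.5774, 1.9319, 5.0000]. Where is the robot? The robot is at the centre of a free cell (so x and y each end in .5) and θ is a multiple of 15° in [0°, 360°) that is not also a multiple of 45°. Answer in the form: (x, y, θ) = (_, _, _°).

The pose lattice has 26·16 = 416 candidates. Test each by forward raycasting.
  (2.5, 2.5, 300°): beam 1 = 1.5529 ≠ 0.5774 ✗
  (7.5, 1.5, 345°): beam 2 = 1.5529 ≠ 1.9319 ✗
  (3.5, 1.5, 165°): beam 1 = 4.0415 ≠ 0.5774 ✗
  (2.5, 1.5, 255°): beam 1 = 1.0000 ≠ 0.5774 ✗
  …
  (1.5, 1.5, 345°): r_1=0.5774, r_2=1.9319, r_3=5.0000 — all match ✓
No second candidate reproduces the full scan.

(x, y, θ) = (1.5, 1.5, 345°)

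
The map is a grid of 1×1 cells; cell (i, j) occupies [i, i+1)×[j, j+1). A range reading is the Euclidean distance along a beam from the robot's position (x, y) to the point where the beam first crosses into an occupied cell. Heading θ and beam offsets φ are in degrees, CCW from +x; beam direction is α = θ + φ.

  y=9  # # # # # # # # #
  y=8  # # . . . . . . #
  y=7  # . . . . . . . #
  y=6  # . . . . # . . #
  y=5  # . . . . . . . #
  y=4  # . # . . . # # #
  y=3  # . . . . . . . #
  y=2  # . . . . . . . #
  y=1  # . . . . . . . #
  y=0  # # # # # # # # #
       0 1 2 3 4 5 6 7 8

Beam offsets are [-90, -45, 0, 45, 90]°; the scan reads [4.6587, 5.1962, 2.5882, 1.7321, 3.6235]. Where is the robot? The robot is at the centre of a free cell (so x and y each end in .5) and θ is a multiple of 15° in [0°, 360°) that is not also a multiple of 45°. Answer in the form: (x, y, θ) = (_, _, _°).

(x, y, θ) = (3.5, 5.5, 345°)

Enumerate (i+0.5, j+0.5, θ) over the 51 free cells and 16 admissible headings. For each, cast all 5 beams and compare to the given ranges.
  (5.5, 3.5, 195°): beam 1 = 5.6940 ≠ 4.6587 ✗
  (6.5, 3.5, 120°): beam 1 = 1.0000 ≠ 4.6587 ✗
  (3.5, 5.5, 105°): beam 1 = 1.9319 ≠ 4.6587 ✗
  (6.5, 7.5, 105°): beam 1 = 1.5529 ≠ 4.6587 ✗
  (4.5, 8.5, 300°): beam 1 = 4.0415 ≠ 4.6587 ✗
  …
  (3.5, 5.5, 345°): r_1=4.6587, r_2=5.1962, r_3=2.5882, r_4=1.7321, r_5=3.6235 — all match ✓
Unique over the lattice → pose = (3.5, 5.5, 345°).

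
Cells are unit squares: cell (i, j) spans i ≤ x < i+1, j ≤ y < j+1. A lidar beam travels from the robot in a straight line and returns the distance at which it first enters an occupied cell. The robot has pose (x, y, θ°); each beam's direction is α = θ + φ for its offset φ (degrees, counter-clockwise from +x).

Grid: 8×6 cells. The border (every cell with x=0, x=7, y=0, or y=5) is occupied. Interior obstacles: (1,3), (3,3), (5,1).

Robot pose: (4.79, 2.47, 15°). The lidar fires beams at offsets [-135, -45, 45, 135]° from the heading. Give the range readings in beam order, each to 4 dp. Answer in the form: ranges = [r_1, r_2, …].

ranges = [1.6974, 0.9400, 2.9214, 1.0600]

beam 1: φ=-135°, α=240°
  d=(-0.5000,-0.8660)  start (4,2)  tX=1.5800 tY=0.5427  stride 1/|dx|=2.0000 1/|dy|=1.1547
    cross y-line → (4,1), t=0.5427
    cross x-line → (3,1), t=1.5800
    cross y-line → (3,0), t=1.6974 (wall)
  → r_1 = 1.6974
beam 2: φ=-45°, α=330°
  d=(0.8660,-0.5000)  start (4,2)  tX=0.2425 tY=0.9400  stride 1/|dx|=1.1547 1/|dy|=2.0000
    cross x-line → (5,2), t=0.2425
    cross y-line → (5,1), t=0.9400 (wall)
  → r_2 = 0.9400
beam 3: φ=45°, α=60°
  d=(0.5000,0.8660)  start (4,2)  tX=0.4200 tY=0.6120  stride 1/|dx|=2.0000 1/|dy|=1.1547
    cross x-line → (5,2), t=0.4200
    cross y-line → (5,3), t=0.6120
    cross y-line → (5,4), t=1.7667
    cross x-line → (6,4), t=2.4200
    cross y-line → (6,5), t=2.9214 (wall)
  → r_3 = 2.9214
beam 4: φ=135°, α=150°
  d=(-0.8660,0.5000)  start (4,2)  tX=0.9122 tY=1.0600  stride 1/|dx|=1.1547 1/|dy|=2.0000
    cross x-line → (3,2), t=0.9122
    cross y-line → (3,3), t=1.0600 (wall)
  → r_4 = 1.0600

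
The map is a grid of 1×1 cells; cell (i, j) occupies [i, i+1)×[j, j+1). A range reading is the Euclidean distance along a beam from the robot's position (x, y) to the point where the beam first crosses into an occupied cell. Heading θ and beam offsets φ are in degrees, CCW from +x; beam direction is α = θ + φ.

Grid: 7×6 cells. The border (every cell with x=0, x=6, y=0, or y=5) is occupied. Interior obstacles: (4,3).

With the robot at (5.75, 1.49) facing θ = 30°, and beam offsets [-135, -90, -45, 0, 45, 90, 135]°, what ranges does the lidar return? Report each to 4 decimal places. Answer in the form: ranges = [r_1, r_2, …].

beam 1: φ=-135°, α=255°
  d=(-0.2588,-0.9659)  start (5,1)  tX=2.8978 tY=0.5073  stride 1/|dx|=3.8637 1/|dy|=1.0353
    cross y-line → (5,0), t=0.5073 (wall)
  → r_1 = 0.5073
beam 2: φ=-90°, α=300°
  d=(0.5000,-0.8660)  start (5,1)  tX=0.5000 tY=0.5658  stride 1/|dx|=2.0000 1/|dy|=1.1547
    cross x-line → (6,1), t=0.5000 (wall)
  → r_2 = 0.5000
beam 3: φ=-45°, α=345°
  d=(0.9659,-0.2588)  start (5,1)  tX=0.2588 tY=1.8932  stride 1/|dx|=1.0353 1/|dy|=3.8637
    cross x-line → (6,1), t=0.2588 (wall)
  → r_3 = 0.2588
beam 4: φ=0°, α=30°
  d=(0.8660,0.5000)  start (5,1)  tX=0.2887 tY=1.0200  stride 1/|dx|=1.1547 1/|dy|=2.0000
    cross x-line → (6,1), t=0.2887 (wall)
  → r_4 = 0.2887
beam 5: φ=45°, α=75°
  d=(0.2588,0.9659)  start (5,1)  tX=0.9659 tY=0.5280  stride 1/|dx|=3.8637 1/|dy|=1.0353
    cross y-line → (5,2), t=0.5280
    cross x-line → (6,2), t=0.9659 (wall)
  → r_5 = 0.9659
beam 6: φ=90°, α=120°
  d=(-0.5000,0.8660)  start (5,1)  tX=1.5000 tY=0.5889  stride 1/|dx|=2.0000 1/|dy|=1.1547
    cross y-line → (5,2), t=0.5889
    cross x-line → (4,2), t=1.5000
    cross y-line → (4,3), t=1.7436 (wall)
  → r_6 = 1.7436
beam 7: φ=135°, α=165°
  d=(-0.9659,0.2588)  start (5,1)  tX=0.7765 tY=1.9705  stride 1/|dx|=1.0353 1/|dy|=3.8637
    cross x-line → (4,1), t=0.7765
    cross x-line → (3,1), t=1.8117
    cross y-line → (3,2), t=1.9705
    cross x-line → (2,2), t=2.8470
    cross x-line → (1,2), t=3.8823
    cross x-line → (0,2), t=4.9176 (wall)
  → r_7 = 4.9176

ranges = [0.5073, 0.5000, 0.2588, 0.2887, 0.9659, 1.7436, 4.9176]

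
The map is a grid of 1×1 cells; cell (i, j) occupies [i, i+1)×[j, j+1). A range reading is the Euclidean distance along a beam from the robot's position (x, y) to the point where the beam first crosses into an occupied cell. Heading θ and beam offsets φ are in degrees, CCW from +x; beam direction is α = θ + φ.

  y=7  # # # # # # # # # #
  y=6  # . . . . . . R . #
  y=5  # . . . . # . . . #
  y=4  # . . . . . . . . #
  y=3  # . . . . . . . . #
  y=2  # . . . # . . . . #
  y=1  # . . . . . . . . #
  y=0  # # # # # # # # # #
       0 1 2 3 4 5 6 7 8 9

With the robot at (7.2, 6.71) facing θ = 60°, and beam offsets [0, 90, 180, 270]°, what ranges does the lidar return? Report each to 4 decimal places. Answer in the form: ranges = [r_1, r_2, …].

beam 1: φ=0°, α=60°
  direction (0.5000, 0.8660); cell (7,6); t to first gridline: x 1.6000, y 0.3349 (then +2.0000 / +1.1547)
    (7,7) via y @ 0.3349  # hit
  → r_1 = 0.3349
beam 2: φ=90°, α=150°
  direction (-0.8660, 0.5000); cell (7,6); t to first gridline: x 0.2309, y 0.5800 (then +1.1547 / +2.0000)
    (6,6) via x @ 0.2309
    (6,7) via y @ 0.5800  # hit
  → r_2 = 0.5800
beam 3: φ=180°, α=240°
  direction (-0.5000, -0.8660); cell (7,6); t to first gridline: x 0.4000, y 0.8198 (then +2.0000 / +1.1547)
    (6,6) via x @ 0.4000
    (6,5) via y @ 0.8198
    (6,4) via y @ 1.9745
    (5,4) via x @ 2.4000
    (5,3) via y @ 3.1292
    (5,2) via y @ 4.2839
    (4,2) via x @ 4.4000  # hit
  → r_3 = 4.4000
beam 4: φ=270°, α=330°
  direction (0.8660, -0.5000); cell (7,6); t to first gridline: x 0.9238, y 1.4200 (then +1.1547 / +2.0000)
    (8,6) via x @ 0.9238
    (8,5) via y @ 1.4200
    (9,5) via x @ 2.0785  # hit
  → r_4 = 2.0785

ranges = [0.3349, 0.5800, 4.4000, 2.0785]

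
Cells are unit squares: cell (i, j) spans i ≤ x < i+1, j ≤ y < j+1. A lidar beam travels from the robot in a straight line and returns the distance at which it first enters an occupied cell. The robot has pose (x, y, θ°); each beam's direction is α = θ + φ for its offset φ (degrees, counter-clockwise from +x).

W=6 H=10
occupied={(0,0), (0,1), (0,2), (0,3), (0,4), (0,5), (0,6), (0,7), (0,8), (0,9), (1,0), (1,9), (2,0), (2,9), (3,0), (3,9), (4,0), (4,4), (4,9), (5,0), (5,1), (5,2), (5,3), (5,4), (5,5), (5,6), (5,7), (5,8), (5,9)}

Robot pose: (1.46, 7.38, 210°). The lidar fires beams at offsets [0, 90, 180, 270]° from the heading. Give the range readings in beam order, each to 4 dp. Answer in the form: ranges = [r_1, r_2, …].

beam 1: φ=0°, α=210°
  direction (-0.8660, -0.5000); cell (1,7); t to first gridline: x 0.5312, y 0.7600 (then +1.1547 / +2.0000)
    (0,7) via x @ 0.5312  # hit
  → r_1 = 0.5312
beam 2: φ=90°, α=300°
  direction (0.5000, -0.8660); cell (1,7); t to first gridline: x 1.0800, y 0.4388 (then +2.0000 / +1.1547)
    (1,6) via y @ 0.4388
    (2,6) via x @ 1.0800
    (2,5) via y @ 1.5935
    (2,4) via y @ 2.7482
    (3,4) via x @ 3.0800
    (3,3) via y @ 3.9029
    (3,2) via y @ 5.0576
    (4,2) via x @ 5.0800
    (4,1) via y @ 6.2123
    (5,1) via x @ 7.0800  # hit
  → r_2 = 7.0800
beam 3: φ=180°, α=30°
  direction (0.8660, 0.5000); cell (1,7); t to first gridline: x 0.6235, y 1.2400 (then +1.1547 / +2.0000)
    (2,7) via x @ 0.6235
    (2,8) via y @ 1.2400
    (3,8) via x @ 1.7782
    (4,8) via x @ 2.9329
    (4,9) via y @ 3.2400  # hit
  → r_3 = 3.2400
beam 4: φ=270°, α=120°
  direction (-0.5000, 0.8660); cell (1,7); t to first gridline: x 0.9200, y 0.7159 (then +2.0000 / +1.1547)
    (1,8) via y @ 0.7159
    (0,8) via x @ 0.9200  # hit
  → r_4 = 0.9200

ranges = [0.5312, 7.0800, 3.2400, 0.9200]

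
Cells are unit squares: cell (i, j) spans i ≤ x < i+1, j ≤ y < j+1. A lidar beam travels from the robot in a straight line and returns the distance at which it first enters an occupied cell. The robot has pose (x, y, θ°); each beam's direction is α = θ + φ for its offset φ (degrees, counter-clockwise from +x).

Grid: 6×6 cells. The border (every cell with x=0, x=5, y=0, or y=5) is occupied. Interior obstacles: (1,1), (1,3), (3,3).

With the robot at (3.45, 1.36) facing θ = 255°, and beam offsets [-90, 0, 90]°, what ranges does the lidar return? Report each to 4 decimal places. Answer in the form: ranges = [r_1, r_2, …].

ranges = [1.5012, 0.3727, 1.3909]

beam 1: φ=-90°, α=165°
  cosα=-0.9659 sinα=0.2588 | (3,1) | tMaxX 0.4659 tMaxY 2.4728 | tΔX 1.0353 tΔY 3.8637
    t=0.4659 [x] (2,1)
    t=1.5012 [x] (1,1) — stop
  → r_1 = 1.5012
beam 2: φ=0°, α=255°
  cosα=-0.2588 sinα=-0.9659 | (3,1) | tMaxX 1.7387 tMaxY 0.3727 | tΔX 3.8637 tΔY 1.0353
    t=0.3727 [y] (3,0) — stop
  → r_2 = 0.3727
beam 3: φ=90°, α=345°
  cosα=0.9659 sinα=-0.2588 | (3,1) | tMaxX 0.5694 tMaxY 1.3909 | tΔX 1.0353 tΔY 3.8637
    t=0.5694 [x] (4,1)
    t=1.3909 [y] (4,0) — stop
  → r_3 = 1.3909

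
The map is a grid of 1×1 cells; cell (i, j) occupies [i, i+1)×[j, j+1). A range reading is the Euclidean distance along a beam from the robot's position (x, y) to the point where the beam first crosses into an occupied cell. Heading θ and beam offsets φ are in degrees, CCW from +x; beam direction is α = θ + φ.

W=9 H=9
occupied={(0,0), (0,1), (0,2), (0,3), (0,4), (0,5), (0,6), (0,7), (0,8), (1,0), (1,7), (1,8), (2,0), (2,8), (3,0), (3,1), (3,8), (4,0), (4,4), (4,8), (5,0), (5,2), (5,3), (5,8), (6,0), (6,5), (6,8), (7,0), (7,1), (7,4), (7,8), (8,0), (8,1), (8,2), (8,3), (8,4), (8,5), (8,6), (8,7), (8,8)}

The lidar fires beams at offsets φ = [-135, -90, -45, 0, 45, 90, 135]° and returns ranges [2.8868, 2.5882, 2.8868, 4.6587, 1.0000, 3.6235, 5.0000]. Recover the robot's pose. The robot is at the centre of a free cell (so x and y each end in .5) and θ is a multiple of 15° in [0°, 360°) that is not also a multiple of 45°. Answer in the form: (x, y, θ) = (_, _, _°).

The pose lattice has 41·16 = 656 candidates. Test each by forward raycasting.
  (6.5, 1.5, 15°): beam 1 = 0.5774 ≠ 2.8868 ✗
  (2.5, 3.5, 300°): beam 1 = 1.5529 ≠ 2.8868 ✗
  (1.5, 6.5, 285°): beam 1 = 0.5774 ≠ 2.8868 ✗
  (7.5, 6.5, 300°): beam 1 = 5.6940 ≠ 2.8868 ✗
  …
  (3.5, 5.5, 255°): r_1=2.8868, r_2=2.5882, r_3=2.8868, r_4=4.6587, r_5=1.0000, r_6=3.6235, r_7=5.0000 — all match ✓
No second candidate reproduces the full scan.

(x, y, θ) = (3.5, 5.5, 255°)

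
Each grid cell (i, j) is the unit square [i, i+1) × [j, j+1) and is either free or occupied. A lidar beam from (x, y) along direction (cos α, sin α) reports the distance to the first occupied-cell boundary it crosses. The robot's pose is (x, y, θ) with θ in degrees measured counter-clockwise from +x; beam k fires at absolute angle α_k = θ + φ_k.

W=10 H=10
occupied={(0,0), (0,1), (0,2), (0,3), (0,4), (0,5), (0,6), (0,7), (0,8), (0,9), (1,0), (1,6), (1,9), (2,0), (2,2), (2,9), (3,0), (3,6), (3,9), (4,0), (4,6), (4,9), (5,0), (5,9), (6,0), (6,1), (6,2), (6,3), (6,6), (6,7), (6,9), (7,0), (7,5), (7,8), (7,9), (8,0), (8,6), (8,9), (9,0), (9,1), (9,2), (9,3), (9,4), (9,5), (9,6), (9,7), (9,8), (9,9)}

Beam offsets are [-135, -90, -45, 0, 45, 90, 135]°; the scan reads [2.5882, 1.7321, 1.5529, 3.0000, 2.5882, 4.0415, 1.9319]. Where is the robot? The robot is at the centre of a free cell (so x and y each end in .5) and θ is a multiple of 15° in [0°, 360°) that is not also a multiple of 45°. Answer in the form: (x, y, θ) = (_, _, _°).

The pose lattice has 52·16 = 832 candidates. Test each by forward raycasting.
  (8.5, 3.5, 255°): beam 1 = 1.7321 ≠ 2.5882 ✗
  (1.5, 4.5, 30°): beam 1 = 1.9319 ≠ 2.5882 ✗
  (6.5, 8.5, 300°): beam 1 = 1.9319 ≠ 2.5882 ✗
  (5.5, 6.5, 120°): beam 1 = 0.5176 ≠ 2.5882 ✗
  …
  (4.5, 3.5, 60°): r_1=2.5882, r_2=1.7321, r_3=1.5529, r_4=3.0000, r_5=2.5882, r_6=4.0415, r_7=1.9319 — all match ✓
Unique over the lattice → pose = (4.5, 3.5, 60°).

(x, y, θ) = (4.5, 3.5, 60°)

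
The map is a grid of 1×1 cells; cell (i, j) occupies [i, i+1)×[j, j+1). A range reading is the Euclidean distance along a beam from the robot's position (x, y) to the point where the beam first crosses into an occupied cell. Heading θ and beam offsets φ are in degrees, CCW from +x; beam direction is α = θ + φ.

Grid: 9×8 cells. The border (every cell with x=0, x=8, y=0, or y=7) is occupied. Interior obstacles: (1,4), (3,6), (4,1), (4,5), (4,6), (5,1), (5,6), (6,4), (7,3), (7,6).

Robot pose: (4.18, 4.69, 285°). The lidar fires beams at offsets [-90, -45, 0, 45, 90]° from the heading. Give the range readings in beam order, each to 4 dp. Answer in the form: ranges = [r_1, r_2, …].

beam 1: φ=-90°, α=195°
  direction (-0.9659, -0.2588); cell (4,4); t to first gridline: x 0.1863, y 2.6660 (then +1.0353 / +3.8637)
    (3,4) via x @ 0.1863
    (2,4) via x @ 1.2216
    (1,4) via x @ 2.2569  # hit
  → r_1 = 2.2569
beam 2: φ=-45°, α=240°
  direction (-0.5000, -0.8660); cell (4,4); t to first gridline: x 0.3600, y 0.7967 (then +2.0000 / +1.1547)
    (3,4) via x @ 0.3600
    (3,3) via y @ 0.7967
    (3,2) via y @ 1.9514
    (2,2) via x @ 2.3600
    (2,1) via y @ 3.1061
    (2,0) via y @ 4.2608  # hit
  → r_2 = 4.2608
beam 3: φ=0°, α=285°
  direction (0.2588, -0.9659); cell (4,4); t to first gridline: x 3.1682, y 0.7143 (then +3.8637 / +1.0353)
    (4,3) via y @ 0.7143
    (4,2) via y @ 1.7496
    (4,1) via y @ 2.7849  # hit
  → r_3 = 2.7849
beam 4: φ=45°, α=330°
  direction (0.8660, -0.5000); cell (4,4); t to first gridline: x 0.9469, y 1.3800 (then +1.1547 / +2.0000)
    (5,4) via x @ 0.9469
    (5,3) via y @ 1.3800
    (6,3) via x @ 2.1016
    (7,3) via x @ 3.2563  # hit
  → r_4 = 3.2563
beam 5: φ=90°, α=15°
  direction (0.9659, 0.2588); cell (4,4); t to first gridline: x 0.8489, y 1.1977 (then +1.0353 / +3.8637)
    (5,4) via x @ 0.8489
    (5,5) via y @ 1.1977
    (6,5) via x @ 1.8842
    (7,5) via x @ 2.9195
    (8,5) via x @ 3.9548  # hit
  → r_5 = 3.9548

ranges = [2.2569, 4.2608, 2.7849, 3.2563, 3.9548]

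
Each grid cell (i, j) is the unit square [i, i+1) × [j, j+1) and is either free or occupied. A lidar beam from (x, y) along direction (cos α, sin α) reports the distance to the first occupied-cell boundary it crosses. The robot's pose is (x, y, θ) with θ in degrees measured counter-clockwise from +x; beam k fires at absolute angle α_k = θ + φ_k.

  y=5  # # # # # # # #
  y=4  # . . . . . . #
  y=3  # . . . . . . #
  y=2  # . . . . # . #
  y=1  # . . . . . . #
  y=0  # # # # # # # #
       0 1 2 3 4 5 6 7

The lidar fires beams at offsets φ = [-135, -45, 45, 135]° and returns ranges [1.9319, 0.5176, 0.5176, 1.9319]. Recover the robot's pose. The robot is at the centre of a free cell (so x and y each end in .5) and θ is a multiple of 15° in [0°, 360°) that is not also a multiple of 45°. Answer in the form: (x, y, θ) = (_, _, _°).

(x, y, θ) = (6.5, 4.5, 30°)

Enumerate (i+0.5, j+0.5, θ) over the 23 free cells and 16 admissible headings. For each, cast all 4 beams and compare to the given ranges.
  (1.5, 3.5, 345°): beam 1 = 0.5774 ≠ 1.9319 ✗
  (5.5, 1.5, 330°): beam 3 = 1.5529 ≠ 0.5176 ✗
  (4.5, 2.5, 300°): beam 1 = 3.6235 ≠ 1.9319 ✗
  (6.5, 1.5, 15°): beam 1 = 0.5774 ≠ 1.9319 ✗
  …
  (6.5, 4.5, 30°): r_1=1.9319, r_2=0.5176, r_3=0.5176, r_4=1.9319 — all match ✓
Only this pose fits every beam.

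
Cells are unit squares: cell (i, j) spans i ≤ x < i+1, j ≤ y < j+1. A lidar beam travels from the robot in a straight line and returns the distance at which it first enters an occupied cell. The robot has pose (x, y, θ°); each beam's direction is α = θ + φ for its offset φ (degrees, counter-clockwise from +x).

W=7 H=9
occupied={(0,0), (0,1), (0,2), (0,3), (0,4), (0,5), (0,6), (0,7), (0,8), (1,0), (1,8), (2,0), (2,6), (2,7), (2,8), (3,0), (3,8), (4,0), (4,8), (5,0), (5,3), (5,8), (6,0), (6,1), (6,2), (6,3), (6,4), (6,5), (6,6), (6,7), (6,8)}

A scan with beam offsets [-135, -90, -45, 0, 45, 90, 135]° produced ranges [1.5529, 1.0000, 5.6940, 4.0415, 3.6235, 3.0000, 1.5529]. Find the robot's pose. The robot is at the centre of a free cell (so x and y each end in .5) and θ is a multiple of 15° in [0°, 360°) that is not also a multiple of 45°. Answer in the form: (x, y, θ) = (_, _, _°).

Candidates: 32 free-cell centres × 16 headings = 512 poses. Raycast each; keep the one whose scan matches to 4 dp.
  (2.5, 3.5, 255°): beam 1 = 3.0000 ≠ 1.5529 ✗
  (5.5, 1.5, 255°): beam 1 = 5.1962 ≠ 1.5529 ✗
  (1.5, 2.5, 165°): beam 1 = 5.1962 ≠ 1.5529 ✗
  (5.5, 5.5, 120°): beam 1 = 0.5176 ≠ 1.5529 ✗
  …
  (4.5, 2.5, 120°): r_1=1.5529, r_2=1.0000, r_3=5.6940, r_4=4.0415, r_5=3.6235, r_6=3.0000, r_7=1.5529 — all match ✓
Unique over the lattice → pose = (4.5, 2.5, 120°).

(x, y, θ) = (4.5, 2.5, 120°)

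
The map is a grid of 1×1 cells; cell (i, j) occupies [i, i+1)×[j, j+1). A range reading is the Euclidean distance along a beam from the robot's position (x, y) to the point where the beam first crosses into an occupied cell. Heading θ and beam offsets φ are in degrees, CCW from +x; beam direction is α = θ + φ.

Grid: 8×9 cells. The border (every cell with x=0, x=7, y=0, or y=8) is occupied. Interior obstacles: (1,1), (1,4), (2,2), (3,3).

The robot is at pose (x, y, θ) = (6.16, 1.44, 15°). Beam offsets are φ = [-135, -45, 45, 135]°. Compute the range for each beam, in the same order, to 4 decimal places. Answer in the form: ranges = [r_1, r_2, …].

ranges = [0.5081, 0.8800, 1.6800, 3.1200]

beam 1: φ=-135°, α=240°
  dir = (cos 240°, sin 240°) = (-0.5000, -0.8660); from cell (6,1)
  next x-line at t=0.3200, next y-line at t=0.5081; Δt_x=2.0000, Δt_y=1.1547
    x: enter (5,1) at t=0.3200
    y: enter (5,0) at t=0.5081 ← occupied
  → r_1 = 0.5081
beam 2: φ=-45°, α=330°
  dir = (cos 330°, sin 330°) = (0.8660, -0.5000); from cell (6,1)
  next x-line at t=0.9699, next y-line at t=0.8800; Δt_x=1.1547, Δt_y=2.0000
    y: enter (6,0) at t=0.8800 ← occupied
  → r_2 = 0.8800
beam 3: φ=45°, α=60°
  dir = (cos 60°, sin 60°) = (0.5000, 0.8660); from cell (6,1)
  next x-line at t=1.6800, next y-line at t=0.6466; Δt_x=2.0000, Δt_y=1.1547
    y: enter (6,2) at t=0.6466
    x: enter (7,2) at t=1.6800 ← occupied
  → r_3 = 1.6800
beam 4: φ=135°, α=150°
  dir = (cos 150°, sin 150°) = (-0.8660, 0.5000); from cell (6,1)
  next x-line at t=0.1848, next y-line at t=1.1200; Δt_x=1.1547, Δt_y=2.0000
    x: enter (5,1) at t=0.1848
    y: enter (5,2) at t=1.1200
    x: enter (4,2) at t=1.3395
    x: enter (3,2) at t=2.4942
    y: enter (3,3) at t=3.1200 ← occupied
  → r_4 = 3.1200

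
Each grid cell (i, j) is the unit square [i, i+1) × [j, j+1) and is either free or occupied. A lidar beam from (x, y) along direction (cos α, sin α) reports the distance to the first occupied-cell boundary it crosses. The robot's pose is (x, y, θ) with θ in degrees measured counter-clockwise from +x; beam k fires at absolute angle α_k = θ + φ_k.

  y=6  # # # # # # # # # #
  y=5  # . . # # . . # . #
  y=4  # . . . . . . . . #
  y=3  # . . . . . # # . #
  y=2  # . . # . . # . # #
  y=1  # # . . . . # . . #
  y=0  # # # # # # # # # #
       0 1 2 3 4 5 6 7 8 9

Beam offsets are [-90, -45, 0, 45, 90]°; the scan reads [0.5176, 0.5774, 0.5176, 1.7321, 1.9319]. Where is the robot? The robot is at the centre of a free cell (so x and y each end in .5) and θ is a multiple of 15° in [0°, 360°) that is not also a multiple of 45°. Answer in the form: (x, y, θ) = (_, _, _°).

The pose lattice has 30·16 = 480 candidates. Test each by forward raycasting.
  (5.5, 4.5, 345°): beam 1 = 3.6235 ≠ 0.5176 ✗
  (6.5, 4.5, 150°): beam 1 = 1.0000 ≠ 0.5176 ✗
  (3.5, 1.5, 255°): beam 1 = 1.5529 ≠ 0.5176 ✗
  …
  (8.5, 5.5, 195°): r_1=0.5176, r_2=0.5774, r_3=0.5176, r_4=1.7321, r_5=1.9319 — all match ✓
No second candidate reproduces the full scan.

(x, y, θ) = (8.5, 5.5, 195°)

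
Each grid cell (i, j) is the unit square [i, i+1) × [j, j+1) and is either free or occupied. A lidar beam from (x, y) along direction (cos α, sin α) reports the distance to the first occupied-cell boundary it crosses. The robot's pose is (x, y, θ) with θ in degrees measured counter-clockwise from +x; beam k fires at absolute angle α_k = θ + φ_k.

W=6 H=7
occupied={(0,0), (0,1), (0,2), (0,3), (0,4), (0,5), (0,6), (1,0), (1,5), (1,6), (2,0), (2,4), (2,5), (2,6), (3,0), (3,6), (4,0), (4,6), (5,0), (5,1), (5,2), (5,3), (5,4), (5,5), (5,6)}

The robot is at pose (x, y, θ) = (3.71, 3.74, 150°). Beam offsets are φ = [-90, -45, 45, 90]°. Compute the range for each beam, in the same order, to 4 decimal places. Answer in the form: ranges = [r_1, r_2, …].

ranges = [2.5800, 2.3397, 2.8056, 3.1639]

beam 1: φ=-90°, α=60°
  d=(0.5000,0.8660)  start (3,3)  tX=0.5800 tY=0.3002  stride 1/|dx|=2.0000 1/|dy|=1.1547
    cross y-line → (3,4), t=0.3002
    cross x-line → (4,4), t=0.5800
    cross y-line → (4,5), t=1.4549
    cross x-line → (5,5), t=2.5800 (wall)
  → r_1 = 2.5800
beam 2: φ=-45°, α=105°
  d=(-0.2588,0.9659)  start (3,3)  tX=2.7432 tY=0.2692  stride 1/|dx|=3.8637 1/|dy|=1.0353
    cross y-line → (3,4), t=0.2692
    cross y-line → (3,5), t=1.3044
    cross y-line → (3,6), t=2.3397 (wall)
  → r_2 = 2.3397
beam 3: φ=45°, α=195°
  d=(-0.9659,-0.2588)  start (3,3)  tX=0.7350 tY=2.8591  stride 1/|dx|=1.0353 1/|dy|=3.8637
    cross x-line → (2,3), t=0.7350
    cross x-line → (1,3), t=1.7703
    cross x-line → (0,3), t=2.8056 (wall)
  → r_3 = 2.8056
beam 4: φ=90°, α=240°
  d=(-0.5000,-0.8660)  start (3,3)  tX=1.4200 tY=0.8545  stride 1/|dx|=2.0000 1/|dy|=1.1547
    cross y-line → (3,2), t=0.8545
    cross x-line → (2,2), t=1.4200
    cross y-line → (2,1), t=2.0092
    cross y-line → (2,0), t=3.1639 (wall)
  → r_4 = 3.1639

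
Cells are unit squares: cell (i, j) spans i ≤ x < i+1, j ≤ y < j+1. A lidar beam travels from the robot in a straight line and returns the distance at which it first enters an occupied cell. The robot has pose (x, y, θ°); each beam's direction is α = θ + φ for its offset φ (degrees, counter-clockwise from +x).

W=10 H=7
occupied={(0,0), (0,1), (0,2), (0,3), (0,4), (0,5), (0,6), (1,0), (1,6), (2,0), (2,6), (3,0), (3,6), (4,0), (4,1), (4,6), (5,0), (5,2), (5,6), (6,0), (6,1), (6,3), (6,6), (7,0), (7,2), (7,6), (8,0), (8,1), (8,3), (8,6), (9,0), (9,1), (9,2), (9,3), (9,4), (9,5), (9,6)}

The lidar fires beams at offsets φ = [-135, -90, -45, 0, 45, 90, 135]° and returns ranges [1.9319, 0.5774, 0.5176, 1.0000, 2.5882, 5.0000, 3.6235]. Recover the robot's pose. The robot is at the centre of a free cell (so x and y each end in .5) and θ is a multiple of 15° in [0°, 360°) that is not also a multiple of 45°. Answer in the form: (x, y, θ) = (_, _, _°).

The pose lattice has 33·16 = 528 candidates. Test each by forward raycasting.
  (2.5, 5.5, 210°): beam 1 = 0.5176 ≠ 1.9319 ✗
  (8.5, 5.5, 330°): beam 1 = 7.7646 ≠ 1.9319 ✗
  (2.5, 2.5, 240°): beam 1 = 3.6235 ≠ 1.9319 ✗
  (6.5, 2.5, 240°): beam 1 = 0.5176 ≠ 1.9319 ✗
  (4.5, 2.5, 75°): beam 1 = 0.5774 ≠ 1.9319 ✗
  …
  (3.5, 5.5, 150°): r_1=1.9319, r_2=0.5774, r_3=0.5176, r_4=1.0000, r_5=2.5882, r_6=5.0000, r_7=3.6235 — all match ✓
Unique over the lattice → pose = (3.5, 5.5, 150°).

(x, y, θ) = (3.5, 5.5, 150°)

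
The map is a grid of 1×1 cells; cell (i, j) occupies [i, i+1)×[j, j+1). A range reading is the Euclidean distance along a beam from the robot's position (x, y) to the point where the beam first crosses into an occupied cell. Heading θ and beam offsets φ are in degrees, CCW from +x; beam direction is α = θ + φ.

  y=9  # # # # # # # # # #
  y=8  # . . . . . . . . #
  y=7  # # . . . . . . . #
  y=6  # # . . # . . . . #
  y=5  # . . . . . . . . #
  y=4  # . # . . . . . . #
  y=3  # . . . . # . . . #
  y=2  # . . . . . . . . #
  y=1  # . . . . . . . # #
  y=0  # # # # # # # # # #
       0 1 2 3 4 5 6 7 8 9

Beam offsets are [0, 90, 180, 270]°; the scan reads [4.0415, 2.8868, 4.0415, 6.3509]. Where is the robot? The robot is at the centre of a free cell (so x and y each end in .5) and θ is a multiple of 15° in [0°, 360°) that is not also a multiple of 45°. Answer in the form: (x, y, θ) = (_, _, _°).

(x, y, θ) = (6.5, 5.5, 300°)

The pose lattice has 58·16 = 928 candidates. Test each by forward raycasting.
  (2.5, 2.5, 195°): beam 1 = 1.5529 ≠ 4.0415 ✗
  (8.5, 2.5, 345°): beam 1 = 0.5176 ≠ 4.0415 ✗
  (4.5, 3.5, 330°): beam 1 = 0.5774 ≠ 4.0415 ✗
  …
  (6.5, 5.5, 300°): r_1=4.0415, r_2=2.8868, r_3=4.0415, r_4=6.3509 — all match ✓
Only this pose fits every beam.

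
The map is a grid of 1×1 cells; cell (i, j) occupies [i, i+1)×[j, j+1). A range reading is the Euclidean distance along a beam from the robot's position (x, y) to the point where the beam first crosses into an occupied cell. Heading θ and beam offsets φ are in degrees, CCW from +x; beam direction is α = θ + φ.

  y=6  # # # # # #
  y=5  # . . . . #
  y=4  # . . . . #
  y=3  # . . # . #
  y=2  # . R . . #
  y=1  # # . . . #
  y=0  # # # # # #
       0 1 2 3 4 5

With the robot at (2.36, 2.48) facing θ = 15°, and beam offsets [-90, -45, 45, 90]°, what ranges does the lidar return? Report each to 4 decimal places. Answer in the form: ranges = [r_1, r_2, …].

beam 1: φ=-90°, α=285°
  direction (0.2588, -0.9659); cell (2,2); t to first gridline: x 2.4728, y 0.4969 (then +3.8637 / +1.0353)
    (2,1) via y @ 0.4969
    (2,0) via y @ 1.5322  # hit
  → r_1 = 1.5322
beam 2: φ=-45°, α=330°
  direction (0.8660, -0.5000); cell (2,2); t to first gridline: x 0.7390, y 0.9600 (then +1.1547 / +2.0000)
    (3,2) via x @ 0.7390
    (3,1) via y @ 0.9600
    (4,1) via x @ 1.8937
    (4,0) via y @ 2.9600  # hit
  → r_2 = 2.9600
beam 3: φ=45°, α=60°
  direction (0.5000, 0.8660); cell (2,2); t to first gridline: x 1.2800, y 0.6004 (then +2.0000 / +1.1547)
    (2,3) via y @ 0.6004
    (3,3) via x @ 1.2800  # hit
  → r_3 = 1.2800
beam 4: φ=90°, α=105°
  direction (-0.2588, 0.9659); cell (2,2); t to first gridline: x 1.3909, y 0.5383 (then +3.8637 / +1.0353)
    (2,3) via y @ 0.5383
    (1,3) via x @ 1.3909
    (1,4) via y @ 1.5736
    (1,5) via y @ 2.6089
    (1,6) via y @ 3.6442  # hit
  → r_4 = 3.6442

ranges = [1.5322, 2.9600, 1.2800, 3.6442]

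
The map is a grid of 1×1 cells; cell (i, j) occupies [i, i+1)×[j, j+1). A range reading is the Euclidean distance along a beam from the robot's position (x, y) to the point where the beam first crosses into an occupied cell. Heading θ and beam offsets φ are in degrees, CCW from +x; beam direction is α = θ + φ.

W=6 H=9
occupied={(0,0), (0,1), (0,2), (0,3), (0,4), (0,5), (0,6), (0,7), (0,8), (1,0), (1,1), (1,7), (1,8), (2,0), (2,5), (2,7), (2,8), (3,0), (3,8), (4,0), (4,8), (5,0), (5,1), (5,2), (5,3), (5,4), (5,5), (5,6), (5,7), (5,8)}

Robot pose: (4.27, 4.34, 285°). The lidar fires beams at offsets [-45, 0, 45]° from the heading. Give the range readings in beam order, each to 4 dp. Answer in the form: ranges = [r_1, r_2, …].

ranges = [3.8567, 2.8205, 0.8429]

beam 1: φ=-45°, α=240°
  direction (-0.5000, -0.8660); cell (4,4); t to first gridline: x 0.5400, y 0.3926 (then +2.0000 / +1.1547)
    (4,3) via y @ 0.3926
    (3,3) via x @ 0.5400
    (3,2) via y @ 1.5473
    (2,2) via x @ 2.5400
    (2,1) via y @ 2.7020
    (2,0) via y @ 3.8567  # hit
  → r_1 = 3.8567
beam 2: φ=0°, α=285°
  direction (0.2588, -0.9659); cell (4,4); t to first gridline: x 2.8205, y 0.3520 (then +3.8637 / +1.0353)
    (4,3) via y @ 0.3520
    (4,2) via y @ 1.3873
    (4,1) via y @ 2.4225
    (5,1) via x @ 2.8205  # hit
  → r_2 = 2.8205
beam 3: φ=45°, α=330°
  direction (0.8660, -0.5000); cell (4,4); t to first gridline: x 0.8429, y 0.6800 (then +1.1547 / +2.0000)
    (4,3) via y @ 0.6800
    (5,3) via x @ 0.8429  # hit
  → r_3 = 0.8429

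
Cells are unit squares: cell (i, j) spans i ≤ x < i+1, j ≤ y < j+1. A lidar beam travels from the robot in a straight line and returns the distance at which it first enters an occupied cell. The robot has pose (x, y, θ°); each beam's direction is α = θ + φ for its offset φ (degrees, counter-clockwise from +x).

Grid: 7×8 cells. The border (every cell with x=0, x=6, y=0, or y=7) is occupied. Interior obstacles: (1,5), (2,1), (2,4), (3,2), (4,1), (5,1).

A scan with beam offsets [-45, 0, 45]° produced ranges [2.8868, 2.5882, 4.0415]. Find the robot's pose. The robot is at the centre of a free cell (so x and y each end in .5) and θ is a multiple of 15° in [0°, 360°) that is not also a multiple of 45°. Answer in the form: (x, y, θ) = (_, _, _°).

(x, y, θ) = (3.5, 3.5, 15°)

Candidates: 24 free-cell centres × 16 headings = 384 poses. Raycast each; keep the one whose scan matches to 4 dp.
  (2.5, 6.5, 75°): beam 1 = 1.0000 ≠ 2.8868 ✗
  (1.5, 4.5, 75°): beam 1 = 0.5774 ≠ 2.8868 ✗
  (5.5, 6.5, 330°): beam 1 = 1.9319 ≠ 2.8868 ✗
  (3.5, 3.5, 120°): beam 1 = 3.6235 ≠ 2.8868 ✗
  …
  (3.5, 3.5, 15°): r_1=2.8868, r_2=2.5882, r_3=4.0415 — all match ✓
Unique over the lattice → pose = (3.5, 3.5, 15°).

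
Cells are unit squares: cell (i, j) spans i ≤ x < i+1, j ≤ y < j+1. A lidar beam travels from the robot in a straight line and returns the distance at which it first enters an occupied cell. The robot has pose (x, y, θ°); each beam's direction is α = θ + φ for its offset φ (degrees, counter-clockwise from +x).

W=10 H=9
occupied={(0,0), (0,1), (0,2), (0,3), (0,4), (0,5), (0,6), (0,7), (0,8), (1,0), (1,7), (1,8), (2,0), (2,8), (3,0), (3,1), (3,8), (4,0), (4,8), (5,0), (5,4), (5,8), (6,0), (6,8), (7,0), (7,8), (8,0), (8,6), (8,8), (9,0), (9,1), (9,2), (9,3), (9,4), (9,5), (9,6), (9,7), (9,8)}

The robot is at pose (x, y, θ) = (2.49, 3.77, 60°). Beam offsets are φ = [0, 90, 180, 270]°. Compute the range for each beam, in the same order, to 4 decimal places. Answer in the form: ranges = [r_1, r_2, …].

beam 1: φ=0°, α=60°
  cosα=0.5000 sinα=0.8660 | (2,3) | tMaxX 1.0200 tMaxY 0.2656 | tΔX 2.0000 tΔY 1.1547
    t=0.2656 [y] (2,4)
    t=1.0200 [x] (3,4)
    t=1.4203 [y] (3,5)
    t=2.5750 [y] (3,6)
    t=3.0200 [x] (4,6)
    t=3.7297 [y] (4,7)
    t=4.8844 [y] (4,8) — stop
  → r_1 = 4.8844
beam 2: φ=90°, α=150°
  cosα=-0.8660 sinα=0.5000 | (2,3) | tMaxX 0.5658 tMaxY 0.4600 | tΔX 1.1547 tΔY 2.0000
    t=0.4600 [y] (2,4)
    t=0.5658 [x] (1,4)
    t=1.7205 [x] (0,4) — stop
  → r_2 = 1.7205
beam 3: φ=180°, α=240°
  cosα=-0.5000 sinα=-0.8660 | (2,3) | tMaxX 0.9800 tMaxY 0.8891 | tΔX 2.0000 tΔY 1.1547
    t=0.8891 [y] (2,2)
    t=0.9800 [x] (1,2)
    t=2.0438 [y] (1,1)
    t=2.9800 [x] (0,1) — stop
  → r_3 = 2.9800
beam 4: φ=270°, α=330°
  cosα=0.8660 sinα=-0.5000 | (2,3) | tMaxX 0.5889 tMaxY 1.5400 | tΔX 1.1547 tΔY 2.0000
    t=0.5889 [x] (3,3)
    t=1.5400 [y] (3,2)
    t=1.7436 [x] (4,2)
    t=2.8983 [x] (5,2)
    t=3.5400 [y] (5,1)
    t=4.0530 [x] (6,1)
    t=5.2077 [x] (7,1)
    t=5.5400 [y] (7,0) — stop
  → r_4 = 5.5400

ranges = [4.8844, 1.7205, 2.9800, 5.5400]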